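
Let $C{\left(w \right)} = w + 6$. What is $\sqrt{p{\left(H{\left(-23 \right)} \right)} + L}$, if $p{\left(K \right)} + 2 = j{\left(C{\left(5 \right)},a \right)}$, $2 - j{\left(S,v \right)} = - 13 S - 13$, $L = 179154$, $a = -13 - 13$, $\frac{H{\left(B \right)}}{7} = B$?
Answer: $\sqrt{179310} \approx 423.45$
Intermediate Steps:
$H{\left(B \right)} = 7 B$
$C{\left(w \right)} = 6 + w$
$a = -26$ ($a = -13 - 13 = -26$)
$j{\left(S,v \right)} = 15 + 13 S$ ($j{\left(S,v \right)} = 2 - \left(- 13 S - 13\right) = 2 - \left(-13 - 13 S\right) = 2 + \left(13 + 13 S\right) = 15 + 13 S$)
$p{\left(K \right)} = 156$ ($p{\left(K \right)} = -2 + \left(15 + 13 \left(6 + 5\right)\right) = -2 + \left(15 + 13 \cdot 11\right) = -2 + \left(15 + 143\right) = -2 + 158 = 156$)
$\sqrt{p{\left(H{\left(-23 \right)} \right)} + L} = \sqrt{156 + 179154} = \sqrt{179310}$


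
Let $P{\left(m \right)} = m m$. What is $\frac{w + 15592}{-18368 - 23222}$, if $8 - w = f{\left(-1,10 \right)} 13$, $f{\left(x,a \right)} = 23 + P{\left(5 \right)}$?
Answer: $- \frac{7488}{20795} \approx -0.36009$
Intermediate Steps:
$P{\left(m \right)} = m^{2}$
$f{\left(x,a \right)} = 48$ ($f{\left(x,a \right)} = 23 + 5^{2} = 23 + 25 = 48$)
$w = -616$ ($w = 8 - 48 \cdot 13 = 8 - 624 = -616$)
$\frac{w + 15592}{-18368 - 23222} = \frac{-616 + 15592}{-18368 - 23222} = \frac{14976}{-41590} = 14976 \left(- \frac{1}{41590}\right) = - \frac{7488}{20795}$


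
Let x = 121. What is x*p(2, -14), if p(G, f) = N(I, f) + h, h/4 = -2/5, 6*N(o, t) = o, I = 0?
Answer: -968/5 ≈ -193.60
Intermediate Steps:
N(o, t) = o/6
h = -8/5 (h = 4*(-2/5) = -8/5 ≈ -1.6000)
p(G, f) = -8/5 (p(G, f) = (1/6)*0 - 8/5 = 0 - 8/5 = -8/5)
x*p(2, -14) = 121*(-8/5) = -968/5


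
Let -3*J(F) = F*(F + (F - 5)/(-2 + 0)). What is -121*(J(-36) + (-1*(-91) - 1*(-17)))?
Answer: 9438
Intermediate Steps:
J(F) = -F*(5/2 + F/2)/3 (J(F) = -F*(F + (F - 5)/(-2 + 0))/3 = -F*(F + (-5 + F)/(-2))/3 = -F*(F + (-5 + F)*(-1/2))/3 = -F*(F + (5/2 - F/2))/3 = -F*(5/2 + F/2)/3)
-121*(J(-36) + (-1*(-91) - 1*(-17))) = -121*(-1/6*(-36)*(5 - 36) + (-1*(-91) - 1*(-17))) = -121*(-1/6*(-36)*(-31) + (91 + 17)) = -121*(-186 + 108) = -121*(-78) = 9438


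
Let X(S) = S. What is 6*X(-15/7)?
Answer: -90/7 ≈ -12.857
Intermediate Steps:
6*X(-15/7) = 6*(-15/7) = -90/7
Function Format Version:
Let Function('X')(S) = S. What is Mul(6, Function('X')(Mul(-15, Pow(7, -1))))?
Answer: Rational(-90, 7) ≈ -12.857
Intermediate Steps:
Mul(6, Function('X')(Mul(-15, Pow(7, -1)))) = Mul(6, Mul(-15, Pow(7, -1))) = Mul(6, Mul(-15, Rational(1, 7))) = Mul(6, Rational(-15, 7)) = Rational(-90, 7)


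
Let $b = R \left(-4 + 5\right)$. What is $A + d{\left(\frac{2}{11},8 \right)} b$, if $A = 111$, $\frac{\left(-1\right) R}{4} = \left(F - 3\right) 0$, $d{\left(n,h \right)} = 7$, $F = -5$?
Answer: $111$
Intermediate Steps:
$R = 0$ ($R = - 4 \left(-5 - 3\right) 0 = - 4 \left(\left(-8\right) 0\right) = \left(-4\right) 0 = 0$)
$b = 0$ ($b = 0 \left(-4 + 5\right) = 0 \cdot 1 = 0$)
$A + d{\left(\frac{2}{11},8 \right)} b = 111 + 7 \cdot 0 = 111 + 0 = 111$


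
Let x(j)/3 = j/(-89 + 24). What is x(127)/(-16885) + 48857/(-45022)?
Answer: -53604625543/49412770550 ≈ -1.0848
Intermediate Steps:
x(j) = -3*j/65 (x(j) = 3*(j/(-89 + 24)) = 3*(j/(-65)) = 3*(j*(-1/65)) = 3*(-j/65) = -3*j/65)
x(127)/(-16885) + 48857/(-45022) = -3/65*127/(-16885) + 48857/(-45022) = -381/65*(-1/16885) + 48857*(-1/45022) = 381/1097525 - 48857/45022 = -53604625543/49412770550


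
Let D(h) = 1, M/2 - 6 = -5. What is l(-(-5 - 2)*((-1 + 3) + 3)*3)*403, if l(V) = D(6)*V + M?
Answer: 43121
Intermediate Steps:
M = 2 (M = 12 + 2*(-5) = 12 - 10 = 2)
l(V) = 2 + V (l(V) = 1*V + 2 = V + 2 = 2 + V)
l(-(-5 - 2)*((-1 + 3) + 3)*3)*403 = (2 - (-5 - 2)*((-1 + 3) + 3)*3)*403 = (2 - (-7)*(2 + 3)*3)*403 = (2 - (-7)*5*3)*403 = (2 - 1*(-35)*3)*403 = (2 + 35*3)*403 = (2 + 105)*403 = 107*403 = 43121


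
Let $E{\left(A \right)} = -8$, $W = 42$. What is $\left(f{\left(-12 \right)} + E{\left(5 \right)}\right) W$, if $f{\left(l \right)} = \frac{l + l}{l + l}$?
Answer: $-294$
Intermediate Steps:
$f{\left(l \right)} = 1$ ($f{\left(l \right)} = \frac{2 l}{2 l} = 2 l \frac{1}{2 l} = 1$)
$\left(f{\left(-12 \right)} + E{\left(5 \right)}\right) W = \left(1 - 8\right) 42 = \left(-7\right) 42 = -294$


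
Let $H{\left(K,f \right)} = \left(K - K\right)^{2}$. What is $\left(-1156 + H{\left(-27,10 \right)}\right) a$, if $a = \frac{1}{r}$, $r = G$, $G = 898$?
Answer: $- \frac{578}{449} \approx -1.2873$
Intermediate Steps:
$r = 898$
$H{\left(K,f \right)} = 0$ ($H{\left(K,f \right)} = 0^{2} = 0$)
$a = \frac{1}{898} \approx 0.0011136$
$\left(-1156 + H{\left(-27,10 \right)}\right) a = \left(-1156 + 0\right) \frac{1}{898} = \left(-1156\right) \frac{1}{898} = - \frac{578}{449}$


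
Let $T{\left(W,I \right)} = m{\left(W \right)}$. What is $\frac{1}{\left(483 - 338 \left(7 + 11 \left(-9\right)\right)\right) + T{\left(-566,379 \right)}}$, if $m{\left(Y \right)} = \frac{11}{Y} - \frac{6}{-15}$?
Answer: $\frac{2830}{89369647} \approx 3.1666 \cdot 10^{-5}$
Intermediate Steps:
$m{\left(Y \right)} = \frac{2}{5} + \frac{11}{Y}$ ($m{\left(Y \right)} = \frac{11}{Y} - - \frac{2}{5} = \frac{11}{Y} + \frac{2}{5} = \frac{2}{5} + \frac{11}{Y}$)
$T{\left(W,I \right)} = \frac{2}{5} + \frac{11}{W}$
$\frac{1}{\left(483 - 338 \left(7 + 11 \left(-9\right)\right)\right) + T{\left(-566,379 \right)}} = \frac{1}{\left(483 - 338 \left(7 + 11 \left(-9\right)\right)\right) + \left(\frac{2}{5} + \frac{11}{-566}\right)} = \frac{1}{\left(483 - 338 \left(7 - 99\right)\right) + \left(\frac{2}{5} + 11 \left(- \frac{1}{566}\right)\right)} = \frac{1}{\left(483 - -31096\right) + \left(\frac{2}{5} - \frac{11}{566}\right)} = \frac{1}{\left(483 + 31096\right) + \frac{1077}{2830}} = \frac{1}{31579 + \frac{1077}{2830}} = \frac{1}{\frac{89369647}{2830}} = \frac{2830}{89369647}$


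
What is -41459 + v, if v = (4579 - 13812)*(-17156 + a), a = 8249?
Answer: 82196872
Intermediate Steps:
v = 82238331 (v = (4579 - 13812)*(-17156 + 8249) = -9233*(-8907) = 82238331)
-41459 + v = -41459 + 82238331 = 82196872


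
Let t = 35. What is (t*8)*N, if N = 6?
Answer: 1680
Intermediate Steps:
(t*8)*N = (35*8)*6 = 280*6 = 1680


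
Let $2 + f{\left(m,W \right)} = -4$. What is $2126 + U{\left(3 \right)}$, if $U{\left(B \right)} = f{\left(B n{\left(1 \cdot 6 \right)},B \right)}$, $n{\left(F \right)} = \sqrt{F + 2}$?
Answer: $2120$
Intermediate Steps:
$n{\left(F \right)} = \sqrt{2 + F}$
$f{\left(m,W \right)} = -6$ ($f{\left(m,W \right)} = -2 - 4 = -6$)
$U{\left(B \right)} = -6$
$2126 + U{\left(3 \right)} = 2126 - 6 = 2120$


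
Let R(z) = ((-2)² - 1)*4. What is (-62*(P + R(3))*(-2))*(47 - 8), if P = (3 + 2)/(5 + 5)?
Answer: 60450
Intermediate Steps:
P = ½ (P = 5/10 = 5*(⅒) = ½ ≈ 0.50000)
R(z) = 12 (R(z) = (4 - 1)*4 = 3*4 = 12)
(-62*(P + R(3))*(-2))*(47 - 8) = (-62*(½ + 12)*(-2))*(47 - 8) = -775*(-2)*39 = -62*(-25)*39 = 1550*39 = 60450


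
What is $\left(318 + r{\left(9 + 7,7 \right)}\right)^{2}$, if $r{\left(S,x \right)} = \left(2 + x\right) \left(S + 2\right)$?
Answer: $230400$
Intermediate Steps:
$r{\left(S,x \right)} = \left(2 + S\right) \left(2 + x\right)$ ($r{\left(S,x \right)} = \left(2 + x\right) \left(2 + S\right) = \left(2 + S\right) \left(2 + x\right)$)
$\left(318 + r{\left(9 + 7,7 \right)}\right)^{2} = \left(318 + \left(4 + 2 \left(9 + 7\right) + 2 \cdot 7 + \left(9 + 7\right) 7\right)\right)^{2} = \left(318 + \left(4 + 2 \cdot 16 + 14 + 16 \cdot 7\right)\right)^{2} = \left(318 + \left(4 + 32 + 14 + 112\right)\right)^{2} = \left(318 + 162\right)^{2} = 480^{2} = 230400$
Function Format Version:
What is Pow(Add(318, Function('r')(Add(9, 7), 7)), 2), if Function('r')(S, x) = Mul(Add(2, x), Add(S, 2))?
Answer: 230400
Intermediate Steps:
Function('r')(S, x) = Mul(Add(2, S), Add(2, x)) (Function('r')(S, x) = Mul(Add(2, x), Add(2, S)) = Mul(Add(2, S), Add(2, x)))
Pow(Add(318, Function('r')(Add(9, 7), 7)), 2) = Pow(Add(318, Add(4, Mul(2, Add(9, 7)), Mul(2, 7), Mul(Add(9, 7), 7))), 2) = Pow(Add(318, Add(4, Mul(2, 16), 14, Mul(16, 7))), 2) = Pow(Add(318, Add(4, 32, 14, 112)), 2) = Pow(Add(318, 162), 2) = Pow(480, 2) = 230400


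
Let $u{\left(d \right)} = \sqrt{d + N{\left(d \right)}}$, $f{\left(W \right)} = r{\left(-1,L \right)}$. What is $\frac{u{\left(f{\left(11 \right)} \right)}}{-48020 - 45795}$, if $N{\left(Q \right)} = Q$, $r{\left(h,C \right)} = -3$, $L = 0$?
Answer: $- \frac{i \sqrt{6}}{93815} \approx - 2.611 \cdot 10^{-5} i$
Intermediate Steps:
$f{\left(W \right)} = -3$
$u{\left(d \right)} = \sqrt{2} \sqrt{d}$ ($u{\left(d \right)} = \sqrt{d + d} = \sqrt{2 d} = \sqrt{2} \sqrt{d}$)
$\frac{u{\left(f{\left(11 \right)} \right)}}{-48020 - 45795} = \frac{\sqrt{2} \sqrt{-3}}{-48020 - 45795} = \frac{\sqrt{2} i \sqrt{3}}{-93815} = i \sqrt{6} \left(- \frac{1}{93815}\right) = - \frac{i \sqrt{6}}{93815}$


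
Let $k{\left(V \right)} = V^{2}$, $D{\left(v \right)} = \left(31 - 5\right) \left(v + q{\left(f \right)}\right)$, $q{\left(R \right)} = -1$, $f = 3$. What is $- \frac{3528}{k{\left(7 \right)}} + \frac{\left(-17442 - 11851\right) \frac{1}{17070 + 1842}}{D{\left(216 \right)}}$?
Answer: $- \frac{7611731053}{105718080} \approx -72.0$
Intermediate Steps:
$D{\left(v \right)} = -26 + 26 v$ ($D{\left(v \right)} = \left(31 - 5\right) \left(v - 1\right) = 26 \left(-1 + v\right) = -26 + 26 v$)
$- \frac{3528}{k{\left(7 \right)}} + \frac{\left(-17442 - 11851\right) \frac{1}{17070 + 1842}}{D{\left(216 \right)}} = - \frac{3528}{7^{2}} + \frac{\left(-17442 - 11851\right) \frac{1}{17070 + 1842}}{-26 + 26 \cdot 216} = - \frac{3528}{49} + \frac{\left(-29293\right) \frac{1}{18912}}{-26 + 5616} = \left(-3528\right) \frac{1}{49} + \frac{\left(-29293\right) \frac{1}{18912}}{5590} = -72 - \frac{29293}{105718080} = - \frac{7611731053}{105718080}$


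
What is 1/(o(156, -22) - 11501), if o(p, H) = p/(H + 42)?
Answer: -5/57466 ≈ -8.7008e-5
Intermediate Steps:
o(p, H) = p/(42 + H)
1/(o(156, -22) - 11501) = 1/(156/(42 - 22) - 11501) = 1/(156/20 - 11501) = 1/(156*(1/20) - 11501) = 1/(39/5 - 11501) = 1/(-57466/5) = -5/57466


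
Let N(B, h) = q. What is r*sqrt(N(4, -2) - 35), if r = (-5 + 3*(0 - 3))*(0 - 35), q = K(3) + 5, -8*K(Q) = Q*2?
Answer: 245*I*sqrt(123) ≈ 2717.2*I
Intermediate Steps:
K(Q) = -Q/4 (K(Q) = -Q*2/8 = -Q/4)
q = 17/4 (q = -1/4*3 + 5 = -3/4 + 5 = 17/4 ≈ 4.2500)
N(B, h) = 17/4
r = 490 (r = (-5 + 3*(-3))*(-35) = (-5 - 9)*(-35) = -14*(-35) = 490)
r*sqrt(N(4, -2) - 35) = 490*sqrt(17/4 - 35) = 490*sqrt(-123/4) = 490*(I*sqrt(123)/2) = 245*I*sqrt(123)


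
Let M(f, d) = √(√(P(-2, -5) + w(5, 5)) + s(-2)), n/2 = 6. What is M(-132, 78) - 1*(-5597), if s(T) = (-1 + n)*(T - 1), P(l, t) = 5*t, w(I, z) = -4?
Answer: 5597 + √(-33 + I*√29) ≈ 5597.5 + 5.7635*I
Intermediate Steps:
n = 12 (n = 2*6 = 12)
s(T) = -11 + 11*T (s(T) = (-1 + 12)*(T - 1) = 11*(-1 + T) = -11 + 11*T)
M(f, d) = √(-33 + I*√29) (M(f, d) = √(√(5*(-5) - 4) + (-11 + 11*(-2))) = √(√(-25 - 4) + (-11 - 22)) = √(√(-29) - 33) = √(I*√29 - 33) = √(-33 + I*√29))
M(-132, 78) - 1*(-5597) = √(-33 + I*√29) - 1*(-5597) = √(-33 + I*√29) + 5597 = 5597 + √(-33 + I*√29)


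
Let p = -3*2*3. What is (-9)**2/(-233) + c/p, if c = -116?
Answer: 12785/2097 ≈ 6.0968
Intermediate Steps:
p = -18 (p = -6*3 = -18)
(-9)**2/(-233) + c/p = (-9)**2/(-233) - 116/(-18) = 81*(-1/233) - 116*(-1/18) = -81/233 + 58/9 = 12785/2097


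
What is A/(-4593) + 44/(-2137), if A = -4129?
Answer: 8621581/9815241 ≈ 0.87839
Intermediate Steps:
A/(-4593) + 44/(-2137) = -4129/(-4593) + 44/(-2137) = -4129*(-1/4593) + 44*(-1/2137) = 4129/4593 - 44/2137 = 8621581/9815241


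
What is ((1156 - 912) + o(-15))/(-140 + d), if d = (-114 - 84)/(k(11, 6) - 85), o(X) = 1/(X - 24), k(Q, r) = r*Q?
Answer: -180785/96018 ≈ -1.8828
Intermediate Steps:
k(Q, r) = Q*r
o(X) = 1/(-24 + X)
d = 198/19 (d = (-114 - 84)/(11*6 - 85) = -198/(66 - 85) = -198/(-19) = -198*(-1/19) = 198/19 ≈ 10.421)
((1156 - 912) + o(-15))/(-140 + d) = ((1156 - 912) + 1/(-24 - 15))/(-140 + 198/19) = (244 + 1/(-39))/(-2462/19) = -19*(244 - 1/39)/2462 = -19/2462*9515/39 = -180785/96018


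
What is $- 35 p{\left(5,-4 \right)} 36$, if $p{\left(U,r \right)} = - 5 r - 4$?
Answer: $-20160$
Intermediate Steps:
$p{\left(U,r \right)} = -4 - 5 r$
$- 35 p{\left(5,-4 \right)} 36 = - 35 \left(-4 - -20\right) 36 = - 35 \left(-4 + 20\right) 36 = \left(-35\right) 16 \cdot 36 = \left(-560\right) 36 = -20160$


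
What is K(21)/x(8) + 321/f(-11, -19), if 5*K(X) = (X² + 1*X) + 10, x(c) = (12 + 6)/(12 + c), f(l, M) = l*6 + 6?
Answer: 17917/180 ≈ 99.539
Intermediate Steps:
f(l, M) = 6 + 6*l (f(l, M) = 6*l + 6 = 6 + 6*l)
x(c) = 18/(12 + c)
K(X) = 2 + X/5 + X²/5 (K(X) = ((X² + 1*X) + 10)/5 = ((X² + X) + 10)/5 = ((X + X²) + 10)/5 = (10 + X + X²)/5 = 2 + X/5 + X²/5)
K(21)/x(8) + 321/f(-11, -19) = (2 + (⅕)*21 + (⅕)*21²)/((18/(12 + 8))) + 321/(6 + 6*(-11)) = (2 + 21/5 + (⅕)*441)/((18/20)) + 321/(6 - 66) = (2 + 21/5 + 441/5)/((18*(1/20))) + 321/(-60) = 472/(5*(9/10)) + 321*(-1/60) = (472/5)*(10/9) - 107/20 = 944/9 - 107/20 = 17917/180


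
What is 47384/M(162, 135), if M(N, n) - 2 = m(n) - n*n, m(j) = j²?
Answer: 23692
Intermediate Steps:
M(N, n) = 2 (M(N, n) = 2 + (n² - n*n) = 2 + (n² - n²) = 2 + 0 = 2)
47384/M(162, 135) = 47384/2 = 47384*(½) = 23692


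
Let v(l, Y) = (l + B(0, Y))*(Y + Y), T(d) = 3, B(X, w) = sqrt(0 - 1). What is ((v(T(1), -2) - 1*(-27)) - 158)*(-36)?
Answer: 5148 + 144*I ≈ 5148.0 + 144.0*I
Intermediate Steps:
B(X, w) = I (B(X, w) = sqrt(-1) = I)
v(l, Y) = 2*Y*(I + l) (v(l, Y) = (l + I)*(Y + Y) = (I + l)*(2*Y) = 2*Y*(I + l))
((v(T(1), -2) - 1*(-27)) - 158)*(-36) = ((2*(-2)*(I + 3) - 1*(-27)) - 158)*(-36) = ((2*(-2)*(3 + I) + 27) - 158)*(-36) = (((-12 - 4*I) + 27) - 158)*(-36) = ((15 - 4*I) - 158)*(-36) = (-143 - 4*I)*(-36) = 5148 + 144*I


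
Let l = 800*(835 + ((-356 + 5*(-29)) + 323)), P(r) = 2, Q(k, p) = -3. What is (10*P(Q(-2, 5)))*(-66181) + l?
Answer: -798020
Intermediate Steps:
l = 525600 (l = 800*(835 + ((-356 - 145) + 323)) = 800*(835 + (-501 + 323)) = 800*(835 - 178) = 800*657 = 525600)
(10*P(Q(-2, 5)))*(-66181) + l = (10*2)*(-66181) + 525600 = 20*(-66181) + 525600 = -1323620 + 525600 = -798020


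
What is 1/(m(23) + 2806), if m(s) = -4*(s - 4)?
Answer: 1/2730 ≈ 0.00036630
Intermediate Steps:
m(s) = 16 - 4*s (m(s) = -4*(-4 + s) = 16 - 4*s)
1/(m(23) + 2806) = 1/((16 - 4*23) + 2806) = 1/((16 - 92) + 2806) = 1/(-76 + 2806) = 1/2730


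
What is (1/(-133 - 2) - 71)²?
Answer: 91891396/18225 ≈ 5042.1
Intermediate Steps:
(1/(-133 - 2) - 71)² = (1/(-135) - 71)² = (-1/135 - 71)² = (-9586/135)² = 91891396/18225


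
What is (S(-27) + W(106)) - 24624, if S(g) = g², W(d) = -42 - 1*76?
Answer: -24013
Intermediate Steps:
W(d) = -118 (W(d) = -42 - 76 = -118)
(S(-27) + W(106)) - 24624 = ((-27)² - 118) - 24624 = (729 - 118) - 24624 = 611 - 24624 = -24013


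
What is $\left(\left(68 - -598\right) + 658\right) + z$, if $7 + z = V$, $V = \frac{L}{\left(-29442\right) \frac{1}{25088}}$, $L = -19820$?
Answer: $\frac{38287091}{2103} \approx 18206.0$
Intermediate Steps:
$V = \frac{35517440}{2103}$ ($V = - \frac{19820}{\left(-29442\right) \frac{1}{25088}} = - \frac{19820}{- \frac{2103}{1792}} = \left(-19820\right) \left(- \frac{1792}{2103}\right) = \frac{35517440}{2103} \approx 16889.0$)
$z = \frac{35502719}{2103}$ ($z = -7 + \frac{35517440}{2103} = \frac{35502719}{2103} \approx 16882.0$)
$\left(\left(68 - -598\right) + 658\right) + z = \left(\left(68 - -598\right) + 658\right) + \frac{35502719}{2103} = \left(\left(68 + 598\right) + 658\right) + \frac{35502719}{2103} = \left(666 + 658\right) + \frac{35502719}{2103} = 1324 + \frac{35502719}{2103} = \frac{38287091}{2103}$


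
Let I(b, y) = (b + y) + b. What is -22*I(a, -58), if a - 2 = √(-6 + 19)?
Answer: 1188 - 44*√13 ≈ 1029.4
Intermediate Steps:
a = 2 + √13 (a = 2 + √(-6 + 19) = 2 + √13 ≈ 5.6056)
I(b, y) = y + 2*b
-22*I(a, -58) = -22*(-58 + 2*(2 + √13)) = -22*(-58 + (4 + 2*√13)) = -22*(-54 + 2*√13) = 1188 - 44*√13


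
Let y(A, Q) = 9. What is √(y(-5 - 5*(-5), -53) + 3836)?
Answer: √3845 ≈ 62.008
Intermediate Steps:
√(y(-5 - 5*(-5), -53) + 3836) = √(9 + 3836) = √3845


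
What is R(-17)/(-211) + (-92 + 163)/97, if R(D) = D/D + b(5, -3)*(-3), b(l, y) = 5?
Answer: 16339/20467 ≈ 0.79831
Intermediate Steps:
R(D) = -14 (R(D) = D/D + 5*(-3) = 1 - 15 = -14)
R(-17)/(-211) + (-92 + 163)/97 = -14/(-211) + (-92 + 163)/97 = -14*(-1/211) + 71*(1/97) = 14/211 + 71/97 = 16339/20467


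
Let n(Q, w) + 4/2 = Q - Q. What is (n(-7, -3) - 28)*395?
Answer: -11850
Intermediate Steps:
n(Q, w) = -2 (n(Q, w) = -2 + (Q - Q) = -2 + 0 = -2)
(n(-7, -3) - 28)*395 = (-2 - 28)*395 = -30*395 = -11850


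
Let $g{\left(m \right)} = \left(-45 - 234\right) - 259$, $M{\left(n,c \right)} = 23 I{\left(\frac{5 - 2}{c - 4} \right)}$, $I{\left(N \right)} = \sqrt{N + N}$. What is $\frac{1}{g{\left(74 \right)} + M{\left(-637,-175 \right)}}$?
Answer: $- \frac{48151}{25906825} - \frac{23 i \sqrt{1074}}{51813650} \approx -0.0018586 - 1.4547 \cdot 10^{-5} i$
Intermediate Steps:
$I{\left(N \right)} = \sqrt{2} \sqrt{N}$ ($I{\left(N \right)} = \sqrt{2 N} = \sqrt{2} \sqrt{N}$)
$M{\left(n,c \right)} = 23 \sqrt{6} \sqrt{\frac{1}{-4 + c}}$ ($M{\left(n,c \right)} = 23 \sqrt{2} \sqrt{\frac{5 - 2}{c - 4}} = 23 \sqrt{2} \sqrt{\frac{3}{-4 + c}} = 23 \sqrt{2} \sqrt{3} \sqrt{\frac{1}{-4 + c}} = 23 \sqrt{6} \sqrt{\frac{1}{-4 + c}}$)
$g{\left(m \right)} = -538$ ($g{\left(m \right)} = -279 - 259 = -538$)
$\frac{1}{g{\left(74 \right)} + M{\left(-637,-175 \right)}} = \frac{1}{-538 + 23 \sqrt{6} \sqrt{\frac{1}{-4 - 175}}} = \frac{1}{-538 + 23 \sqrt{6} \sqrt{\frac{1}{-179}}} = \frac{1}{-538 + 23 \sqrt{6} \sqrt{- \frac{1}{179}}} = \frac{1}{-538 + 23 \sqrt{6} \frac{i \sqrt{179}}{179}} = \frac{1}{-538 + \frac{23 i \sqrt{1074}}{179}}$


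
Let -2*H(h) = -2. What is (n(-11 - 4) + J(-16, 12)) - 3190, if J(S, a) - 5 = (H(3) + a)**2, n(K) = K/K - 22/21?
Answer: -63337/21 ≈ -3016.0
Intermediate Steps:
H(h) = 1 (H(h) = -1/2*(-2) = 1)
n(K) = -1/21 (n(K) = 1 - 22*1/21 = 1 - 22/21 = -1/21)
J(S, a) = 5 + (1 + a)**2
(n(-11 - 4) + J(-16, 12)) - 3190 = (-1/21 + (5 + (1 + 12)**2)) - 3190 = (-1/21 + (5 + 13**2)) - 3190 = (-1/21 + (5 + 169)) - 3190 = (-1/21 + 174) - 3190 = 3653/21 - 3190 = -63337/21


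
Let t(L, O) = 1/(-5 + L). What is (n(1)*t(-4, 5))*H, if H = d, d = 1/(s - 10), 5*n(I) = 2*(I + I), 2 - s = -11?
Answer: -4/135 ≈ -0.029630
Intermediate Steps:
s = 13 (s = 2 - 1*(-11) = 2 + 11 = 13)
n(I) = 4*I/5 (n(I) = (2*(I + I))/5 = (2*(2*I))/5 = (4*I)/5 = 4*I/5)
d = ⅓ (d = 1/(13 - 10) = 1/3 = ⅓ ≈ 0.33333)
H = ⅓ ≈ 0.33333
(n(1)*t(-4, 5))*H = (((⅘)*1)/(-5 - 4))*(⅓) = ((⅘)/(-9))*(⅓) = ((⅘)*(-⅑))*(⅓) = -4/45*⅓ = -4/135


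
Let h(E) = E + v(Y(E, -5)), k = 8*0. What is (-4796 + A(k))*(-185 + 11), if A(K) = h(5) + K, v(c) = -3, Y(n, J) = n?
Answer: 834156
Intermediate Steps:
k = 0
h(E) = -3 + E (h(E) = E - 3 = -3 + E)
A(K) = 2 + K (A(K) = (-3 + 5) + K = 2 + K)
(-4796 + A(k))*(-185 + 11) = (-4796 + (2 + 0))*(-185 + 11) = (-4796 + 2)*(-174) = -4794*(-174) = 834156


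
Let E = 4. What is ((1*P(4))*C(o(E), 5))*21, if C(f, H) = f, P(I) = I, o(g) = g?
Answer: 336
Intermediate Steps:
((1*P(4))*C(o(E), 5))*21 = ((1*4)*4)*21 = (4*4)*21 = 16*21 = 336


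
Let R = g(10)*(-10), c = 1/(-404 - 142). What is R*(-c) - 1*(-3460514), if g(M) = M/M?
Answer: 944720317/273 ≈ 3.4605e+6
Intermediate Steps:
g(M) = 1
c = -1/546 (c = 1/(-546) = -1/546 ≈ -0.0018315)
R = -10 (R = 1*(-10) = -10)
R*(-c) - 1*(-3460514) = -(-10)*(-1)/546 - 1*(-3460514) = -10*1/546 + 3460514 = -5/273 + 3460514 = 944720317/273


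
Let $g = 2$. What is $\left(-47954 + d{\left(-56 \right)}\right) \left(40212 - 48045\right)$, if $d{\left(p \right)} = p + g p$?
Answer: $376939626$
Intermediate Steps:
$d{\left(p \right)} = 3 p$ ($d{\left(p \right)} = p + 2 p = 3 p$)
$\left(-47954 + d{\left(-56 \right)}\right) \left(40212 - 48045\right) = \left(-47954 + 3 \left(-56\right)\right) \left(40212 - 48045\right) = \left(-47954 - 168\right) \left(-7833\right) = \left(-48122\right) \left(-7833\right) = 376939626$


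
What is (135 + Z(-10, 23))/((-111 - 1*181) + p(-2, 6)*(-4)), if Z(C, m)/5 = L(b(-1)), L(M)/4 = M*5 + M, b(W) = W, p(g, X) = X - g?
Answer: -5/108 ≈ -0.046296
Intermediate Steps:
L(M) = 24*M (L(M) = 4*(M*5 + M) = 4*(5*M + M) = 4*(6*M) = 24*M)
Z(C, m) = -120 (Z(C, m) = 5*(24*(-1)) = 5*(-24) = -120)
(135 + Z(-10, 23))/((-111 - 1*181) + p(-2, 6)*(-4)) = (135 - 120)/((-111 - 1*181) + (6 - 1*(-2))*(-4)) = 15/((-111 - 181) + (6 + 2)*(-4)) = 15/(-292 + 8*(-4)) = 15/(-292 - 32) = 15/(-324) = 15*(-1/324) = -5/108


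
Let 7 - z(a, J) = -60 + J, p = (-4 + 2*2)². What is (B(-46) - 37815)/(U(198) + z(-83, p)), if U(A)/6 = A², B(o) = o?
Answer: -37861/235291 ≈ -0.16091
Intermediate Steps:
U(A) = 6*A²
p = 0 (p = (-4 + 4)² = 0² = 0)
z(a, J) = 67 - J (z(a, J) = 7 - (-60 + J) = 7 + (60 - J) = 67 - J)
(B(-46) - 37815)/(U(198) + z(-83, p)) = (-46 - 37815)/(6*198² + (67 - 1*0)) = -37861/(6*39204 + (67 + 0)) = -37861/(235224 + 67) = -37861/235291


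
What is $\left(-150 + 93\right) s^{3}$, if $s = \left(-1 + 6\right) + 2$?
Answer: $-19551$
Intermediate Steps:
$s = 7$ ($s = 5 + 2 = 7$)
$\left(-150 + 93\right) s^{3} = \left(-150 + 93\right) 7^{3} = \left(-57\right) 343 = -19551$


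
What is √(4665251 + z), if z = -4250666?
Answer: 3*√46065 ≈ 643.88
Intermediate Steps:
√(4665251 + z) = √(4665251 - 4250666) = √414585 = 3*√46065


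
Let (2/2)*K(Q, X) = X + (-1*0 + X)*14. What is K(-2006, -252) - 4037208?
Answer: -4040988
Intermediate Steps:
K(Q, X) = 15*X (K(Q, X) = X + (-1*0 + X)*14 = X + (0 + X)*14 = X + X*14 = X + 14*X = 15*X)
K(-2006, -252) - 4037208 = 15*(-252) - 4037208 = -3780 - 4037208 = -4040988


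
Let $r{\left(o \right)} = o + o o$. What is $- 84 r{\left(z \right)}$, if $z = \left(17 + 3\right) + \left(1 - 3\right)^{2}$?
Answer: $-50400$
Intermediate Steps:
$z = 24$ ($z = 20 + \left(-2\right)^{2} = 20 + 4 = 24$)
$r{\left(o \right)} = o + o^{2}$
$- 84 r{\left(z \right)} = - 84 \cdot 24 \left(1 + 24\right) = - 84 \cdot 24 \cdot 25 = \left(-84\right) 600 = -50400$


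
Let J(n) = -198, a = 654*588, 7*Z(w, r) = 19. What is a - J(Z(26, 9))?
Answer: 384750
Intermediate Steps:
Z(w, r) = 19/7 (Z(w, r) = (⅐)*19 = 19/7)
a = 384552
a - J(Z(26, 9)) = 384552 - 1*(-198) = 384552 + 198 = 384750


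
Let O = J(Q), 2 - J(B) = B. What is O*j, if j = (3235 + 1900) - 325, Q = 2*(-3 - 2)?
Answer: 57720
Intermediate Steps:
Q = -10 (Q = 2*(-5) = -10)
j = 4810 (j = 5135 - 325 = 4810)
J(B) = 2 - B
O = 12 (O = 2 - 1*(-10) = 2 + 10 = 12)
O*j = 12*4810 = 57720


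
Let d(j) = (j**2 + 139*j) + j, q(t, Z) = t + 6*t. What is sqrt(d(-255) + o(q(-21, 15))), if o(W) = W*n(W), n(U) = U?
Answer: sqrt(50934) ≈ 225.69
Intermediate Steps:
q(t, Z) = 7*t
d(j) = j**2 + 140*j
o(W) = W**2 (o(W) = W*W = W**2)
sqrt(d(-255) + o(q(-21, 15))) = sqrt(-255*(140 - 255) + (7*(-21))**2) = sqrt(-255*(-115) + (-147)**2) = sqrt(29325 + 21609) = sqrt(50934)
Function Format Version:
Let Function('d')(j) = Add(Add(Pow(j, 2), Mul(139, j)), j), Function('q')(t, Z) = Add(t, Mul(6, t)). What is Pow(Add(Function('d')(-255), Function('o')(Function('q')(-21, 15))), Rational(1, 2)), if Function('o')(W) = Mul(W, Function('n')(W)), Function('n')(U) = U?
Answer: Pow(50934, Rational(1, 2)) ≈ 225.69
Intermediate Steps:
Function('q')(t, Z) = Mul(7, t)
Function('d')(j) = Add(Pow(j, 2), Mul(140, j))
Function('o')(W) = Pow(W, 2) (Function('o')(W) = Mul(W, W) = Pow(W, 2))
Pow(Add(Function('d')(-255), Function('o')(Function('q')(-21, 15))), Rational(1, 2)) = Pow(Add(Mul(-255, Add(140, -255)), Pow(Mul(7, -21), 2)), Rational(1, 2)) = Pow(Add(Mul(-255, -115), Pow(-147, 2)), Rational(1, 2)) = Pow(Add(29325, 21609), Rational(1, 2)) = Pow(50934, Rational(1, 2))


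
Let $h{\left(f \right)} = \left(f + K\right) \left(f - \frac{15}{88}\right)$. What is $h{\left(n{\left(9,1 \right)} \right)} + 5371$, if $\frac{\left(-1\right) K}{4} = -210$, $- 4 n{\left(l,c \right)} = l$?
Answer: $\frac{1176829}{352} \approx 3343.3$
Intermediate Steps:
$n{\left(l,c \right)} = - \frac{l}{4}$
$K = 840$ ($K = \left(-4\right) \left(-210\right) = 840$)
$h{\left(f \right)} = \left(840 + f\right) \left(- \frac{15}{88} + f\right)$ ($h{\left(f \right)} = \left(f + 840\right) \left(f - \frac{15}{88}\right) = \left(840 + f\right) \left(f - \frac{15}{88}\right) = \left(840 + f\right) \left(- \frac{15}{88} + f\right)$)
$h{\left(n{\left(9,1 \right)} \right)} + 5371 = \left(- \frac{1575}{11} + \left(\left(- \frac{1}{4}\right) 9\right)^{2} + \frac{73905 \left(\left(- \frac{1}{4}\right) 9\right)}{88}\right) + 5371 = \left(- \frac{1575}{11} + \left(- \frac{9}{4}\right)^{2} + \frac{73905}{88} \left(- \frac{9}{4}\right)\right) + 5371 = \left(- \frac{1575}{11} + \frac{81}{16} - \frac{665145}{352}\right) + 5371 = - \frac{713763}{352} + 5371 = \frac{1176829}{352}$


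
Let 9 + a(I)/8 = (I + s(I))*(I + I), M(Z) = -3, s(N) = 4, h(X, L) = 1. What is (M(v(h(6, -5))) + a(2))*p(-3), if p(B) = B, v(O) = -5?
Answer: -351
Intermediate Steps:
a(I) = -72 + 16*I*(4 + I) (a(I) = -72 + 8*((I + 4)*(I + I)) = -72 + 8*((4 + I)*(2*I)) = -72 + 8*(2*I*(4 + I)) = -72 + 16*I*(4 + I))
(M(v(h(6, -5))) + a(2))*p(-3) = (-3 + (-72 + 16*2**2 + 64*2))*(-3) = (-3 + (-72 + 16*4 + 128))*(-3) = (-3 + (-72 + 64 + 128))*(-3) = (-3 + 120)*(-3) = 117*(-3) = -351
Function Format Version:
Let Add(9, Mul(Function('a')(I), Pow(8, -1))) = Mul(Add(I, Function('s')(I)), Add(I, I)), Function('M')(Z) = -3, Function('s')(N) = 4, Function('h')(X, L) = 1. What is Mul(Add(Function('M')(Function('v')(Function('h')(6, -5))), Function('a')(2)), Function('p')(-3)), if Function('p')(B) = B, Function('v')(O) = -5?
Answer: -351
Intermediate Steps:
Function('a')(I) = Add(-72, Mul(16, I, Add(4, I))) (Function('a')(I) = Add(-72, Mul(8, Mul(Add(I, 4), Add(I, I)))) = Add(-72, Mul(8, Mul(Add(4, I), Mul(2, I)))) = Add(-72, Mul(8, Mul(2, I, Add(4, I)))) = Add(-72, Mul(16, I, Add(4, I))))
Mul(Add(Function('M')(Function('v')(Function('h')(6, -5))), Function('a')(2)), Function('p')(-3)) = Mul(Add(-3, Add(-72, Mul(16, Pow(2, 2)), Mul(64, 2))), -3) = Mul(Add(-3, Add(-72, Mul(16, 4), 128)), -3) = Mul(Add(-3, Add(-72, 64, 128)), -3) = Mul(Add(-3, 120), -3) = Mul(117, -3) = -351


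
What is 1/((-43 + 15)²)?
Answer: 1/784 ≈ 0.0012755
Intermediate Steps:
1/((-43 + 15)²) = 1/((-28)²) = 1/784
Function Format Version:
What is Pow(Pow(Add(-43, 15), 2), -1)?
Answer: Rational(1, 784) ≈ 0.0012755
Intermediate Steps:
Pow(Pow(Add(-43, 15), 2), -1) = Pow(Pow(-28, 2), -1) = Pow(784, -1) = Rational(1, 784)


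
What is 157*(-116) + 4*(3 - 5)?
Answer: -18220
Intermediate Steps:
157*(-116) + 4*(3 - 5) = -18212 + 4*(-2) = -18212 - 8 = -18220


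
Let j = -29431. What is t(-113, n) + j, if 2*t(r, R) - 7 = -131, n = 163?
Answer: -29493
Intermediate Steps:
t(r, R) = -62 (t(r, R) = 7/2 + (½)*(-131) = 7/2 - 131/2 = -62)
t(-113, n) + j = -62 - 29431 = -29493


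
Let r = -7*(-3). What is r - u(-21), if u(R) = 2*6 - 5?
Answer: 14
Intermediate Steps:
u(R) = 7 (u(R) = 12 - 5 = 7)
r = 21
r - u(-21) = 21 - 1*7 = 21 - 7 = 14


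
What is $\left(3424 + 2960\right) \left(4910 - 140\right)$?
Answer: $30451680$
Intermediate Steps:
$\left(3424 + 2960\right) \left(4910 - 140\right) = 6384 \left(4910 - 140\right) = 6384 \cdot 4770 = 30451680$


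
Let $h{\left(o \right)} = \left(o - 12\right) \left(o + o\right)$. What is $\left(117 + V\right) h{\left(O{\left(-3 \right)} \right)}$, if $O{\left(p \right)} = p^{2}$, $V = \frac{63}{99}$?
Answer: $- \frac{69876}{11} \approx -6352.4$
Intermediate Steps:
$V = \frac{7}{11}$ ($V = 63 \cdot \frac{1}{99} = \frac{7}{11} \approx 0.63636$)
$h{\left(o \right)} = 2 o \left(-12 + o\right)$ ($h{\left(o \right)} = \left(-12 + o\right) 2 o = 2 o \left(-12 + o\right)$)
$\left(117 + V\right) h{\left(O{\left(-3 \right)} \right)} = \left(117 + \frac{7}{11}\right) 2 \left(-3\right)^{2} \left(-12 + \left(-3\right)^{2}\right) = \frac{1294 \cdot 2 \cdot 9 \left(-12 + 9\right)}{11} = \frac{1294 \cdot 2 \cdot 9 \left(-3\right)}{11} = \frac{1294}{11} \left(-54\right) = - \frac{69876}{11}$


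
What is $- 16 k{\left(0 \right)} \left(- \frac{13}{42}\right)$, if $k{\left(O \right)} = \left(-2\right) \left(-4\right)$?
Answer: $\frac{832}{21} \approx 39.619$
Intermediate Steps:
$k{\left(O \right)} = 8$
$- 16 k{\left(0 \right)} \left(- \frac{13}{42}\right) = \left(-16\right) 8 \left(- \frac{13}{42}\right) = - 128 \left(\left(-13\right) \frac{1}{42}\right) = \left(-128\right) \left(- \frac{13}{42}\right) = \frac{832}{21}$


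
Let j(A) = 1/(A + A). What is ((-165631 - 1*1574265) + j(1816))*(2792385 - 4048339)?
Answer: 3968376482235767/1816 ≈ 2.1852e+12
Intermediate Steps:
j(A) = 1/(2*A)
((-165631 - 1*1574265) + j(1816))*(2792385 - 4048339) = ((-165631 - 1*1574265) + (½)/1816)*(2792385 - 4048339) = ((-165631 - 1574265) + (½)*(1/1816))*(-1255954) = (-1739896 + 1/3632)*(-1255954) = -6319302271/3632*(-1255954) = 3968376482235767/1816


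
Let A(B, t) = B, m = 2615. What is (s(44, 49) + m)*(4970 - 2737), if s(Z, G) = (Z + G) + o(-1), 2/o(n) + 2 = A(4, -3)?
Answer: 6049197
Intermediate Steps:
o(n) = 1 (o(n) = 2/(-2 + 4) = 2/2 = 2*(½) = 1)
s(Z, G) = 1 + G + Z (s(Z, G) = (Z + G) + 1 = (G + Z) + 1 = 1 + G + Z)
(s(44, 49) + m)*(4970 - 2737) = ((1 + 49 + 44) + 2615)*(4970 - 2737) = (94 + 2615)*2233 = 2709*2233 = 6049197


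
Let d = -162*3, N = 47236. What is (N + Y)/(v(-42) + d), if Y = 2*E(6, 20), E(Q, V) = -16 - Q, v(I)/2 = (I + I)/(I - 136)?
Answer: -2100044/21585 ≈ -97.292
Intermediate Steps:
v(I) = 4*I/(-136 + I) (v(I) = 2*((I + I)/(I - 136)) = 2*((2*I)/(-136 + I)) = 2*(2*I/(-136 + I)) = 4*I/(-136 + I))
d = -486
Y = -44 (Y = 2*(-16 - 1*6) = 2*(-16 - 6) = 2*(-22) = -44)
(N + Y)/(v(-42) + d) = (47236 - 44)/(4*(-42)/(-136 - 42) - 486) = 47192/(4*(-42)/(-178) - 486) = 47192/(4*(-42)*(-1/178) - 486) = 47192/(84/89 - 486) = 47192/(-43170/89) = 47192*(-89/43170) = -2100044/21585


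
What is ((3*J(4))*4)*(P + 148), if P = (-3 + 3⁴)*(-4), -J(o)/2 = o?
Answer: 15744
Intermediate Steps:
J(o) = -2*o
P = -312 (P = (-3 + 81)*(-4) = 78*(-4) = -312)
((3*J(4))*4)*(P + 148) = ((3*(-2*4))*4)*(-312 + 148) = ((3*(-8))*4)*(-164) = -24*4*(-164) = -96*(-164) = 15744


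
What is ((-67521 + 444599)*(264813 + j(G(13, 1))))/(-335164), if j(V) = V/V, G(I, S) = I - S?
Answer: -24963883373/83791 ≈ -2.9793e+5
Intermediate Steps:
j(V) = 1
((-67521 + 444599)*(264813 + j(G(13, 1))))/(-335164) = ((-67521 + 444599)*(264813 + 1))/(-335164) = (377078*264814)*(-1/335164) = 99855533492*(-1/335164) = -24963883373/83791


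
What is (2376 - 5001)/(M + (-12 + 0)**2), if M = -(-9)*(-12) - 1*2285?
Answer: 2625/2249 ≈ 1.1672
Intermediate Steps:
M = -2393 (M = -1*108 - 2285 = -108 - 2285 = -2393)
(2376 - 5001)/(M + (-12 + 0)**2) = (2376 - 5001)/(-2393 + (-12 + 0)**2) = -2625/(-2393 + (-12)**2) = -2625/(-2393 + 144) = -2625/(-2249) = -2625*(-1/2249) = 2625/2249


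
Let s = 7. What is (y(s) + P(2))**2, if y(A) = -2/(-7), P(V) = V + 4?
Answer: 1936/49 ≈ 39.510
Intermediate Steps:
P(V) = 4 + V
y(A) = 2/7 (y(A) = -2*(-1/7) = 2/7)
(y(s) + P(2))**2 = (2/7 + (4 + 2))**2 = (2/7 + 6)**2 = (44/7)**2 = 1936/49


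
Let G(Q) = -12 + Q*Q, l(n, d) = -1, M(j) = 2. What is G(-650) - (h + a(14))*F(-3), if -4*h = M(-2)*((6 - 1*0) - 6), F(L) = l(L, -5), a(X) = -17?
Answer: 422471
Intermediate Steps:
F(L) = -1
h = 0 (h = -((6 - 1*0) - 6)/2 = -((6 + 0) - 6)/2 = -(6 - 6)/2 = -0/2 = -¼*0 = 0)
G(Q) = -12 + Q²
G(-650) - (h + a(14))*F(-3) = (-12 + (-650)²) - (0 - 17)*(-1) = (-12 + 422500) - (-17)*(-1) = 422488 - 1*17 = 422488 - 17 = 422471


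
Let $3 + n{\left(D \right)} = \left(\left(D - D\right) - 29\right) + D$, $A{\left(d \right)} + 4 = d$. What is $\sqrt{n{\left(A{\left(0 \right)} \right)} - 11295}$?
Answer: $3 i \sqrt{1259} \approx 106.45 i$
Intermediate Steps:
$A{\left(d \right)} = -4 + d$
$n{\left(D \right)} = -32 + D$ ($n{\left(D \right)} = -3 + \left(\left(\left(D - D\right) - 29\right) + D\right) = -3 + \left(\left(0 - 29\right) + D\right) = -3 + \left(-29 + D\right) = -32 + D$)
$\sqrt{n{\left(A{\left(0 \right)} \right)} - 11295} = \sqrt{\left(-32 + \left(-4 + 0\right)\right) - 11295} = \sqrt{\left(-32 - 4\right) - 11295} = \sqrt{-36 - 11295} = \sqrt{-11331} = 3 i \sqrt{1259}$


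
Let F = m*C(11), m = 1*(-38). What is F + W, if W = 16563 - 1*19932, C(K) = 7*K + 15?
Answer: -6865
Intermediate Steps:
C(K) = 15 + 7*K
W = -3369 (W = 16563 - 19932 = -3369)
m = -38
F = -3496 (F = -38*(15 + 7*11) = -38*(15 + 77) = -38*92 = -3496)
F + W = -3496 - 3369 = -6865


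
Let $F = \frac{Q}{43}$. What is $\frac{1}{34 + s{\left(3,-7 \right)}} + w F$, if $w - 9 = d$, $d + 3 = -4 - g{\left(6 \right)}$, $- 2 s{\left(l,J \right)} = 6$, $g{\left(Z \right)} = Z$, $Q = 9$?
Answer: $- \frac{1073}{1333} \approx -0.80495$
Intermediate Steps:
$s{\left(l,J \right)} = -3$ ($s{\left(l,J \right)} = \left(- \frac{1}{2}\right) 6 = -3$)
$F = \frac{9}{43} \approx 0.2093$
$d = -13$ ($d = -3 - 10 = -13$)
$w = -4$ ($w = 9 - 13 = -4$)
$\frac{1}{34 + s{\left(3,-7 \right)}} + w F = \frac{1}{34 - 3} - \frac{36}{43} = \frac{1}{31} - \frac{36}{43} = - \frac{1073}{1333}$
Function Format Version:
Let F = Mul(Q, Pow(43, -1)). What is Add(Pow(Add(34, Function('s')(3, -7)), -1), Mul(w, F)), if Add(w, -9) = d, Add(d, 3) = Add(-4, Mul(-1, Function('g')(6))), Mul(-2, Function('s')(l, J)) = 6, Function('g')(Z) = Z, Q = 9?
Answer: Rational(-1073, 1333) ≈ -0.80495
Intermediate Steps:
Function('s')(l, J) = -3 (Function('s')(l, J) = Mul(Rational(-1, 2), 6) = -3)
F = Rational(9, 43) (F = Mul(9, Pow(43, -1)) = Mul(9, Rational(1, 43)) = Rational(9, 43) ≈ 0.20930)
d = -13 (d = Add(-3, Add(-4, Mul(-1, 6))) = Add(-3, Add(-4, -6)) = Add(-3, -10) = -13)
w = -4 (w = Add(9, -13) = -4)
Add(Pow(Add(34, Function('s')(3, -7)), -1), Mul(w, F)) = Add(Pow(Add(34, -3), -1), Mul(-4, Rational(9, 43))) = Add(Pow(31, -1), Rational(-36, 43)) = Add(Rational(1, 31), Rational(-36, 43)) = Rational(-1073, 1333)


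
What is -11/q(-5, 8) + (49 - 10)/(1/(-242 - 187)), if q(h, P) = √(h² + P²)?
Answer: -16731 - 11*√89/89 ≈ -16732.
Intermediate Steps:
q(h, P) = √(P² + h²)
-11/q(-5, 8) + (49 - 10)/(1/(-242 - 187)) = -11/√(8² + (-5)²) + (49 - 10)/(1/(-242 - 187)) = -11/√(64 + 25) + 39/(1/(-429)) = -11*√89/89 + 39/(-1/429) = -11*√89/89 + 39*(-429) = -11*√89/89 - 16731 = -16731 - 11*√89/89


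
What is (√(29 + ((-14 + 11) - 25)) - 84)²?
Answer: 6889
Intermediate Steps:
(√(29 + ((-14 + 11) - 25)) - 84)² = (√(29 + (-3 - 25)) - 84)² = (√(29 - 28) - 84)² = (√1 - 84)² = (1 - 84)² = (-83)² = 6889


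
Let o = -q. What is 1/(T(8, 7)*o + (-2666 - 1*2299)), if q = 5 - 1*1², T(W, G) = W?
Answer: -1/4997 ≈ -0.00020012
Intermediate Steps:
q = 4 (q = 5 - 1*1 = 5 - 1 = 4)
o = -4 (o = -1*4 = -4)
1/(T(8, 7)*o + (-2666 - 1*2299)) = 1/(8*(-4) + (-2666 - 1*2299)) = 1/(-32 + (-2666 - 2299)) = 1/(-32 - 4965) = 1/(-4997) = -1/4997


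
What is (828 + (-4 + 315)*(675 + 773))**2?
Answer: 203541736336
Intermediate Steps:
(828 + (-4 + 315)*(675 + 773))**2 = (828 + 311*1448)**2 = (828 + 450328)**2 = 451156**2 = 203541736336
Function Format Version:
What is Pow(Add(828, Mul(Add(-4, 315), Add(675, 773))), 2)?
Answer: 203541736336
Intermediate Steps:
Pow(Add(828, Mul(Add(-4, 315), Add(675, 773))), 2) = Pow(Add(828, Mul(311, 1448)), 2) = Pow(Add(828, 450328), 2) = Pow(451156, 2) = 203541736336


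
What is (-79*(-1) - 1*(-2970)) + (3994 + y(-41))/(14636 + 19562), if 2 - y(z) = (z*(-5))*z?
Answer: 104282103/34198 ≈ 3049.4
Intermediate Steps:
y(z) = 2 + 5*z**2 (y(z) = 2 - z*(-5)*z = 2 - (-5*z)*z = 2 - (-5)*z**2 = 2 + 5*z**2)
(-79*(-1) - 1*(-2970)) + (3994 + y(-41))/(14636 + 19562) = (-79*(-1) - 1*(-2970)) + (3994 + (2 + 5*(-41)**2))/(14636 + 19562) = (79 + 2970) + (3994 + (2 + 5*1681))/34198 = 3049 + (3994 + (2 + 8405))*(1/34198) = 3049 + (3994 + 8407)*(1/34198) = 3049 + 12401*(1/34198) = 3049 + 12401/34198 = 104282103/34198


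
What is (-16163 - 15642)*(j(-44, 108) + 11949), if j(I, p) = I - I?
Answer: -380037945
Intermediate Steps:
j(I, p) = 0
(-16163 - 15642)*(j(-44, 108) + 11949) = (-16163 - 15642)*(0 + 11949) = -31805*11949 = -380037945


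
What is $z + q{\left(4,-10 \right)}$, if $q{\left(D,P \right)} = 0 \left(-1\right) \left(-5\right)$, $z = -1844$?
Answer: $-1844$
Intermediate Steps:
$q{\left(D,P \right)} = 0$ ($q{\left(D,P \right)} = 0 \left(-5\right) = 0$)
$z + q{\left(4,-10 \right)} = -1844 + 0 = -1844$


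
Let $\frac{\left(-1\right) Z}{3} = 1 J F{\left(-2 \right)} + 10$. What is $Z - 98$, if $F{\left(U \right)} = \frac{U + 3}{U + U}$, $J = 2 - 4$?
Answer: $- \frac{259}{2} \approx -129.5$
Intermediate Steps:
$J = -2$
$F{\left(U \right)} = \frac{3 + U}{2 U}$
$Z = - \frac{63}{2}$ ($Z = - 3 \left(1 \left(-2\right) \frac{3 - 2}{2 \left(-2\right)} + 10\right) = - 3 \left(- 2 \cdot \frac{1}{2} \left(- \frac{1}{2}\right) 1 + 10\right) = - 3 \left(\left(-2\right) \left(- \frac{1}{4}\right) + 10\right) = - 3 \left(\frac{1}{2} + 10\right) = \left(-3\right) \frac{21}{2} = - \frac{63}{2} \approx -31.5$)
$Z - 98 = - \frac{63}{2} - 98 = - \frac{259}{2}$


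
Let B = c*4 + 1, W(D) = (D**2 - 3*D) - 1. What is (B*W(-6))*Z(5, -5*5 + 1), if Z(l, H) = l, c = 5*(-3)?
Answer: -15635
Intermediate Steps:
c = -15
W(D) = -1 + D**2 - 3*D
B = -59 (B = -15*4 + 1 = -60 + 1 = -59)
(B*W(-6))*Z(5, -5*5 + 1) = -59*(-1 + (-6)**2 - 3*(-6))*5 = -59*(-1 + 36 + 18)*5 = -59*53*5 = -3127*5 = -15635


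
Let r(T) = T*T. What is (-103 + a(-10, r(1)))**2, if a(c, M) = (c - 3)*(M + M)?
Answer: 16641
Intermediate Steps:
r(T) = T**2
a(c, M) = 2*M*(-3 + c) (a(c, M) = (-3 + c)*(2*M) = 2*M*(-3 + c))
(-103 + a(-10, r(1)))**2 = (-103 + 2*1**2*(-3 - 10))**2 = (-103 + 2*1*(-13))**2 = (-103 - 26)**2 = (-129)**2 = 16641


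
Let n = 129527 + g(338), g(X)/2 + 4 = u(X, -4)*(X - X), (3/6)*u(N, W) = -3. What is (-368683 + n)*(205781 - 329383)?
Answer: 29561148728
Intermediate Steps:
u(N, W) = -6 (u(N, W) = 2*(-3) = -6)
g(X) = -8 (g(X) = -8 + 2*(-6*(X - X)) = -8 + 2*(-6*0) = -8 + 2*0 = -8 + 0 = -8)
n = 129519 (n = 129527 - 8 = 129519)
(-368683 + n)*(205781 - 329383) = (-368683 + 129519)*(205781 - 329383) = -239164*(-123602) = 29561148728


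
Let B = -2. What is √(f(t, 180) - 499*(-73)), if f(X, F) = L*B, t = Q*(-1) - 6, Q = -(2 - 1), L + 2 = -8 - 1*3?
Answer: √36453 ≈ 190.93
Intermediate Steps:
L = -13 (L = -2 + (-8 - 1*3) = -2 + (-8 - 3) = -2 - 11 = -13)
Q = -1 (Q = -1*1 = -1)
t = -5 (t = -1*(-1) - 6 = 1 - 6 = -5)
f(X, F) = 26 (f(X, F) = -13*(-2) = 26)
√(f(t, 180) - 499*(-73)) = √(26 - 499*(-73)) = √(26 + 36427) = √36453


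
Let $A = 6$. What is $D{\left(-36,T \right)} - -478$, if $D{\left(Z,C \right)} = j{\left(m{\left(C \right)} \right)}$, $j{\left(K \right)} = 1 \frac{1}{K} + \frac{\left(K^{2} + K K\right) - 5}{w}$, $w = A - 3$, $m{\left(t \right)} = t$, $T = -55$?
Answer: $\frac{137114}{55} \approx 2493.0$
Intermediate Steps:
$w = 3$ ($w = 6 - 3 = 3$)
$j{\left(K \right)} = - \frac{5}{3} + \frac{1}{K} + \frac{2 K^{2}}{3}$ ($j{\left(K \right)} = 1 \frac{1}{K} + \frac{\left(K^{2} + K K\right) - 5}{3} = \frac{1}{K} + \left(\left(K^{2} + K^{2}\right) - 5\right) \frac{1}{3} = \frac{1}{K} + \left(2 K^{2} - 5\right) \frac{1}{3} = \frac{1}{K} + \left(-5 + 2 K^{2}\right) \frac{1}{3} = \frac{1}{K} + \left(- \frac{5}{3} + \frac{2 K^{2}}{3}\right) = - \frac{5}{3} + \frac{1}{K} + \frac{2 K^{2}}{3}$)
$D{\left(Z,C \right)} = \frac{3 + C \left(-5 + 2 C^{2}\right)}{3 C}$
$D{\left(-36,T \right)} - -478 = \frac{3 - 55 \left(-5 + 2 \left(-55\right)^{2}\right)}{3 \left(-55\right)} - -478 = \frac{1}{3} \left(- \frac{1}{55}\right) \left(3 - 55 \left(-5 + 2 \cdot 3025\right)\right) + 478 = \frac{1}{3} \left(- \frac{1}{55}\right) \left(3 - 55 \left(-5 + 6050\right)\right) + 478 = \frac{1}{3} \left(- \frac{1}{55}\right) \left(3 - 332475\right) + 478 = \frac{1}{3} \left(- \frac{1}{55}\right) \left(-332472\right) + 478 = \frac{110824}{55} + 478 = \frac{137114}{55}$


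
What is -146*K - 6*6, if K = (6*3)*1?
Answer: -2664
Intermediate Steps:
K = 18 (K = 18*1 = 18)
-146*K - 6*6 = -146*18 - 6*6 = -2628 - 36 = -2664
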